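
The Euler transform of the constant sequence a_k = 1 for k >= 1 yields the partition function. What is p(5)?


The Euler transform converts the sequence a_k = 1 into the number of integer partitions.
Using the recurrence or dynamic programming:
p(5) = 7

7


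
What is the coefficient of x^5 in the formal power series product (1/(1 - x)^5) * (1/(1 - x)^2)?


Combine the factors: (1/(1 - x)^5) * (1/(1 - x)^2) = 1/(1 - x)^7.
Then use 1/(1 - x)^r = sum_{k>=0} C(k + r - 1, r - 1) x^k with r = 7 and k = 5:
C(11, 6) = 462.

462


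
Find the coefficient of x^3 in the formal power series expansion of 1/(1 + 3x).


Write 1/(1 + c x) = 1/(1 - (-c) x) and apply the geometric-series identity
1/(1 - y) = sum_{k>=0} y^k to get 1/(1 + c x) = sum_{k>=0} (-c)^k x^k.
So the coefficient of x^k is (-c)^k = (-1)^k * c^k.
Here c = 3 and k = 3:
(-3)^3 = -1 * 27 = -27

-27


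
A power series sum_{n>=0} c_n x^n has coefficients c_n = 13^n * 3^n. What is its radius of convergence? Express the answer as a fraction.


By the root test (Cauchy-Hadamard), the radius is R = 1 / limsup_n |c_n|^(1/n).
Here |c_n|^(1/n) = (13^n * 3^n)^(1/n) = 13 * 3 = 39 for all n.
So R = 1/39 = 1/39.

1/39


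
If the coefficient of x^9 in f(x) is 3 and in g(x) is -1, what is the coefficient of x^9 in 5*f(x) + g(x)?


Scalar multiplication scales coefficients: 5 * 3 = 15.
Then add the g coefficient: 15 + -1
= 14

14


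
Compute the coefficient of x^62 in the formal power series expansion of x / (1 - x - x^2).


Let f(x) = sum_{k>=0} a_k x^k. Multiplying f(x) * (1 - x - x^2) = x and matching coefficients gives a_0 = 0, a_1 = 1, and a_k = a_{k-1} + a_{k-2} for k >= 2. These are the Fibonacci numbers F_k.
Iterating from F_0 = 0, F_1 = 1:
F_0=0, F_1=1, F_2=1, F_3=2, F_4=3, F_5=5, F_6=8, F_7=13, F_8=21, F_9=34, ...
F_62 = 4052739537881.

4052739537881


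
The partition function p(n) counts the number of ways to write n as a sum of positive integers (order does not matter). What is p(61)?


Using the generating function prod_{k>=1} 1/(1-x^k), we compute p(61).
By dynamic programming over parts 1 through 61:
p(61) = 1121505

1121505


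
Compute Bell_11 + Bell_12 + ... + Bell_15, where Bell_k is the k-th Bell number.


Recall Bell_k counts set partitions of a k-set (with Bell_0 = 1 by convention).
Bell_11 through Bell_15: 678570, 4213597, 27644437, 190899322, 1382958545
Sum = 678570 + 4213597 + 27644437 + 190899322 + 1382958545 = 1606394471.

1606394471


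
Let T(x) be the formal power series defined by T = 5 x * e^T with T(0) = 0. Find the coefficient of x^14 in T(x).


Apply the Lagrange inversion formula: if T = 5 x * phi(T) with phi(t) = e^t, then
[x^n] T = 5^n * (1/n) [t^(n-1)] phi(t)^n = 5^n * (1/n) [t^(n-1)] e^(n t) = 5^n * (1/n) * n^(n-1) / (n-1)! = 5^n * n^(n-1) / n!.
When c = 1 this is the Cayley count of rooted labeled trees on n vertices, divided by n!.
For n = 14: 5^14 * 14^13 / 14! = 6103515625 * 793714773254144/87178291200 = 1930983147460937500/34749.

1930983147460937500/34749


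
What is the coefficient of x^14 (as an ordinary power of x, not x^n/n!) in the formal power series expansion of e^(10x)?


The exponential series is e^y = sum_{k>=0} y^k / k!. Substituting y = 10x gives
e^(10x) = sum_{k>=0} 10^k x^k / k!.
So the coefficient of x^n is a^n/n! with a = 10, n = 14:
10^14 / 14! = 100000000000000/87178291200 = 1953125000/1702701

1953125000/1702701


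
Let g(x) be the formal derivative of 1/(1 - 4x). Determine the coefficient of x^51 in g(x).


Differentiate termwise: d/dx sum_{k>=0} 4^k x^k = sum_{k>=1} k 4^k x^(k-1) = sum_{j>=0} (j+1) 4^(j+1) x^j.
Equivalently, d/dx [1/(1 - 4x)] = 4/(1 - 4x)^2.
For j = 51: 52 * 4^52 = 52 * 20282409603651670423947251286016 = 1054685299389886862045257066872832.

1054685299389886862045257066872832


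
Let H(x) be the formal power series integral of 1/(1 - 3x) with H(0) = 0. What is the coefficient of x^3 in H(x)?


1/(1 - 3x) = sum_{k>=0} 3^k x^k. Integrating termwise with H(0) = 0:
H(x) = sum_{k>=0} 3^k x^(k+1) / (k+1) = sum_{m>=1} 3^(m-1) x^m / m.
For m = 3: 3^2/3 = 9/3 = 3.

3


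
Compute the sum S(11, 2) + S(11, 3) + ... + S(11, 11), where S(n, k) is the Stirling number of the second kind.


By definition, S(n, k) counts partitions of an n-set into exactly k nonempty blocks.
Computing row n = 11 for k = 2..11:
S(11, k): 1023, 28501, 145750, 246730, 179487, 63987, 11880, 1155, 55, 1
Sum = 678569.

678569


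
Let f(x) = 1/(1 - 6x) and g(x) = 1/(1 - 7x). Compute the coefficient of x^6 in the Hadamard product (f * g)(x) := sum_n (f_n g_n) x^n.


f has coefficients f_k = 6^k and g has coefficients g_k = 7^k, so the Hadamard product has coefficient (f*g)_k = 6^k * 7^k = 42^k.
For k = 6: 42^6 = 5489031744.

5489031744


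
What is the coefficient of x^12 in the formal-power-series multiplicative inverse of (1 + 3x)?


The inverse is 1/(1 + 3x). Apply the geometric identity 1/(1 - y) = sum_{k>=0} y^k with y = -3x:
1/(1 + 3x) = sum_{k>=0} (-3)^k x^k.
So the coefficient of x^12 is (-3)^12 = 531441.

531441


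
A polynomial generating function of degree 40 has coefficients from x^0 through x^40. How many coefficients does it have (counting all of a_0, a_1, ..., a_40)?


A polynomial of degree 40 takes the form a_0 + a_1 x + ... + a_40 x^40.
The number of coefficients is 40 + 1 = 41.

41


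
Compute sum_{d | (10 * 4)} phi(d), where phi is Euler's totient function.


First, 10 * 4 = 40. One classical identity is sum_{d | n} phi(d) = n (each k in [1, n] has a unique gcd with n, and among the k's with gcd(k, n) = n/d there are phi(d) of them). So the sum equals 40. We also verify directly:
Divisors of 40: 1, 2, 4, 5, 8, 10, 20, 40.
phi values: 1, 1, 2, 4, 4, 4, 8, 16.
Sum = 40.

40


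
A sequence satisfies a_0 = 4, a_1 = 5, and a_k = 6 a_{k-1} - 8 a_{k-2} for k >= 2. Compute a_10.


The characteristic equation is t^2 - 6 t + 8 = 0, with roots r_1 = 4 and r_2 = 2 (so c_1 = r_1 + r_2, c_2 = -r_1 r_2 as required).
One can use the closed form a_n = A r_1^n + B r_2^n, but direct iteration is more reliable:
a_0 = 4, a_1 = 5, a_2 = -2, a_3 = -52, a_4 = -296, a_5 = -1360, a_6 = -5792, a_7 = -23872, a_8 = -96896, a_9 = -390400, a_10 = -1567232.
So a_10 = -1567232.

-1567232


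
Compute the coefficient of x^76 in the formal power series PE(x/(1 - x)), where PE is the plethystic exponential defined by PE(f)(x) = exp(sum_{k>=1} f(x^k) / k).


For f(x) = x/(1 - x) we have
sum_{k>=1} f(x^k) / k = sum_{k>=1} (1/k) * x^k / (1 - x^k) = sum_{k, m >= 1} x^(k m) / k,
which after exponentiating simplifies to
PE(x/(1 - x)) = prod_{k>=1} 1 / (1 - x^k).
This is the generating function for the partition function p(n), so the coefficient of x^76 is p(76).
Computing p(76) by dynamic programming over parts 1, 2, ..., 76: p(76) = 9289091.

9289091


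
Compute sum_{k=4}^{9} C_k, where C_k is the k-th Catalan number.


C_4 through C_9: 14, 42, 132, 429, 1430, 4862
Sum = 14 + 42 + 132 + 429 + 1430 + 4862
= 6909

6909


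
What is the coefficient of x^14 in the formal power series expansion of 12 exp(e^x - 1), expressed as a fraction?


exp(e^x - 1) is the exponential generating function for the Bell numbers Bell_k: exp(e^x - 1) = sum_{k>=0} Bell_k x^k / k!.
So the coefficient of x^14 in 12 exp(e^x - 1) is 12 Bell_14 / 14!.
Computing: Bell_14 = 190899322 and 14! = 87178291200, giving
12 * 190899322/87178291200 = 95449661/3632428800.

95449661/3632428800


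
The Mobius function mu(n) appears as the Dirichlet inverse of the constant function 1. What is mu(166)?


166 = 2 * 83 (all distinct primes).
mu(166) = (-1)^2 = 1

1


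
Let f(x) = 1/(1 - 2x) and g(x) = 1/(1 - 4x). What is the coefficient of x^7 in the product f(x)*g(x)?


The coefficient of x^n in f*g is the Cauchy product: sum_{k=0}^{n} a^k * b^(n-k).
With a=2, b=4, n=7:
sum_{k=0}^{7} 2^k * 4^(7-k)
= 32640

32640


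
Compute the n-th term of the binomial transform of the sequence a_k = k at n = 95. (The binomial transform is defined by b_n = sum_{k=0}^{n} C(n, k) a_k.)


With a_k = k, b_n = sum_{k=0}^{n} C(n, k) k. Using k * C(n, k) = n * C(n-1, k-1) gives b_n = n * sum_{k>=1} C(n-1, k-1) = n * 2^(n-1).
For n = 95: 95 * 2^94 = 95 * 19807040628566084398385987584 = 1881668859713778017846668820480.

1881668859713778017846668820480


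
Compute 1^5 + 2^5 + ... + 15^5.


This power sum has a closed form given by Faulhaber's formula
sum_{k=1}^{m} k^p = (1 / (p + 1)) * sum_{j=0}^{p} C(p + 1, j) B_j m^(p + 1 - j),
but for small m direct computation is fastest:
1 + 32 + 243 + 1024 + 3125 + 7776 + 16807 + 32768 + 59049 + 100000 + 161051 + 248832 + 371293 + 537824 + 759375 = 2299200.

2299200


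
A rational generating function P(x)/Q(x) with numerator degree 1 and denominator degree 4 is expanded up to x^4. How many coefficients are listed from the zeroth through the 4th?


Expanding up to x^4 gives the coefficients for x^0, x^1, ..., x^4.
That is 4 + 1 = 5 coefficients in total.

5


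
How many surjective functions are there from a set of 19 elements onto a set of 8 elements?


By inclusion-exclusion on which target elements are missed, the number of surjections from an n-set onto a k-set is
surj(n, k) = sum_{j=0}^{k} (-1)^j C(k, j) (k - j)^n.
Equivalently surj(n, k) = k! * S(n, k), where S(n, k) is the Stirling number of the second kind.
For n = 19, k = 8:
S(19, 8) = 1709751003480, so
surj = 8! * 1709751003480 = 40320 * 1709751003480 = 68937160460313600.

68937160460313600


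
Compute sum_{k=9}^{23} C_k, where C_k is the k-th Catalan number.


C_9 through C_23: 4862, 16796, 58786, 208012, 742900, 2674440, 9694845, 35357670, 129644790, 477638700, 1767263190, 6564120420, 24466267020, 91482563640, 343059613650
Sum = 4862 + 16796 + 58786 + 208012 + 742900 + 2674440 + 9694845 + 35357670 + 129644790 + 477638700 + 1767263190 + 6564120420 + 24466267020 + 91482563640 + 343059613650
= 467995869721

467995869721


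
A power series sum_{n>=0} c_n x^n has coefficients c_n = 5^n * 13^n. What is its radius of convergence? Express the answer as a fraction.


By the root test (Cauchy-Hadamard), the radius is R = 1 / limsup_n |c_n|^(1/n).
Here |c_n|^(1/n) = (5^n * 13^n)^(1/n) = 5 * 13 = 65 for all n.
So R = 1/65 = 1/65.

1/65


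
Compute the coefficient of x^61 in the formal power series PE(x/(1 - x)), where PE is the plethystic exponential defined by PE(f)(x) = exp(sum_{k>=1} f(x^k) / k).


For f(x) = x/(1 - x) we have
sum_{k>=1} f(x^k) / k = sum_{k>=1} (1/k) * x^k / (1 - x^k) = sum_{k, m >= 1} x^(k m) / k,
which after exponentiating simplifies to
PE(x/(1 - x)) = prod_{k>=1} 1 / (1 - x^k).
This is the generating function for the partition function p(n), so the coefficient of x^61 is p(61).
Computing p(61) by dynamic programming over parts 1, 2, ..., 61: p(61) = 1121505.

1121505


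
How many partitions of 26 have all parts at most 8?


Using the generating function (1-x)^(-1)(1-x^2)^(-1)...(1-x^8)^(-1),
the coefficient of x^26 counts these restricted partitions.
Result = 1297

1297


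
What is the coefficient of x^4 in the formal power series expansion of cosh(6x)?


The Maclaurin series is cosh(t) = sum_{m>=0} t^(2m) / (2m)!, so substituting t = 6x, only even powers of x are nonzero, with coefficient of x^(2m) equal to 6^(2m) / (2m)!.
For x^4 the coefficient is 6^4/4! = 1296/24 = 54.

54


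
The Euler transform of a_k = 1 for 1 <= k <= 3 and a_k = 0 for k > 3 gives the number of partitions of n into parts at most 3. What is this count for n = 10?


Partitions of 10 into parts at most 3:
Using generating function (1-x)^(-1)(1-x^2)^(-1)(1-x^3)^(-1),
the coefficient of x^10 = 14

14


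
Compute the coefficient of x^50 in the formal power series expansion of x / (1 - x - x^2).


Let f(x) = sum_{k>=0} a_k x^k. Multiplying f(x) * (1 - x - x^2) = x and matching coefficients gives a_0 = 0, a_1 = 1, and a_k = a_{k-1} + a_{k-2} for k >= 2. These are the Fibonacci numbers F_k.
Iterating from F_0 = 0, F_1 = 1:
F_0=0, F_1=1, F_2=1, F_3=2, F_4=3, F_5=5, F_6=8, F_7=13, F_8=21, F_9=34, ...
F_50 = 12586269025.

12586269025


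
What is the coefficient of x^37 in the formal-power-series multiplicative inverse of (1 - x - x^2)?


Let the inverse be f(x) = sum_{k>=0} a_k x^k. From f(x) * (1 - x - x^2) = 1 and matching coefficients:
 x^0: a_0 = 1.
 x^1: a_1 - a_0 = 0, so a_1 = 1.
 x^k (k >= 2): a_k - a_{k-1} - a_{k-2} = 0, i.e. a_k = a_{k-1} + a_{k-2}.
This is the Fibonacci-type recurrence shifted so that a_0 = a_1 = 1.
Iterating: a_0=1, a_1=1, a_2=2, a_3=3, a_4=5, a_5=8, a_6=13, a_7=21, a_8=34, a_9=55, ...
a_37 = 39088169.

39088169


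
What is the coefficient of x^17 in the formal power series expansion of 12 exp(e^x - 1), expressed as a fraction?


exp(e^x - 1) is the exponential generating function for the Bell numbers Bell_k: exp(e^x - 1) = sum_{k>=0} Bell_k x^k / k!.
So the coefficient of x^17 in 12 exp(e^x - 1) is 12 Bell_17 / 17!.
Computing: Bell_17 = 82864869804 and 17! = 355687428096000, giving
12 * 82864869804/355687428096000 = 255755771/91483392000.

255755771/91483392000


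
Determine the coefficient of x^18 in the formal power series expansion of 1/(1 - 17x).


The geometric series identity gives 1/(1 - c x) = sum_{k>=0} c^k x^k, so the coefficient of x^k is c^k.
Here c = 17 and k = 18.
Computing: 17^18 = 14063084452067724991009

14063084452067724991009


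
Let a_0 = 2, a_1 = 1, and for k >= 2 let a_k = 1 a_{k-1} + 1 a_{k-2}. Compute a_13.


Iterating the recurrence forward:
a_0 = 2
a_1 = 1
a_2 = 1*1 + 1*2 = 3
a_3 = 1*3 + 1*1 = 4
a_4 = 1*4 + 1*3 = 7
a_5 = 1*7 + 1*4 = 11
a_6 = 1*11 + 1*7 = 18
a_7 = 1*18 + 1*11 = 29
a_8 = 1*29 + 1*18 = 47
a_9 = 1*47 + 1*29 = 76
a_10 = 1*76 + 1*47 = 123
a_11 = 1*123 + 1*76 = 199
a_12 = 1*199 + 1*123 = 322
a_13 = 1*322 + 1*199 = 521
So a_13 = 521.

521


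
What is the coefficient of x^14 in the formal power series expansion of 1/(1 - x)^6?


The expansion 1/(1 - x)^r = sum_{k>=0} C(k + r - 1, r - 1) x^k follows from the multiset / negative-binomial theorem (or from repeated differentiation of the geometric series).
For r = 6 and k = 14:
C(19, 5) = 121645100408832000 / (120 * 87178291200) = 11628.

11628


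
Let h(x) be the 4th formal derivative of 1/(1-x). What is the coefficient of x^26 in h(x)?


Differentiating 4 times: d^4/dx^4 [1/(1-x)] = 4!/(1-x)^5.
The expansion 1/(1-x)^5 = sum_{k>=0} C(k+4, 4) x^k, so the coefficient of x^n in 4!/(1-x)^5 is 4! * C(n+4, 4).
For n = 26: 24 * C(30, 4) = 24 * 27405 = 657720

657720


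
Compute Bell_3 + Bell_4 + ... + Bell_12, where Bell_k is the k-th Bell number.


Recall Bell_k counts set partitions of a k-set (with Bell_0 = 1 by convention).
Bell_3 through Bell_12: 5, 15, 52, 203, 877, 4140, 21147, 115975, 678570, 4213597
Sum = 5 + 15 + 52 + 203 + 877 + 4140 + 21147 + 115975 + 678570 + 4213597 = 5034581.

5034581


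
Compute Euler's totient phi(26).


phi(n) counts integers in [1, n] coprime to n. Using the multiplicative formula phi(n) = n * prod_{p | n} (1 - 1/p):
26 = 2 * 13, so
phi(26) = 26 * (1 - 1/2) * (1 - 1/13) = 12.

12


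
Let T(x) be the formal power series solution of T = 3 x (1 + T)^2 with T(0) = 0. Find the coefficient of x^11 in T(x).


Apply the Lagrange inversion formula: if T = 3 x * phi(T) with phi(t) = (1 + t)^2, then [x^n] T = 3^n * (1/n) [t^(n-1)] phi(t)^n = 3^n * (1/n) [t^(n-1)] (1 + t)^(2n) = 3^n * (1/n) C(2n, n-1).
Using the identity C(2n, n-1) = C(2n, n) * n / (n+1), the unscaled factor equals C(2n, n) / (n+1) = C_n, the n-th Catalan number.
For n = 11: C_11 = C(22, 11) / 12 = 705432/12 = 58786.
With the 3^11 = 177147 factor, the coefficient is 177147 * 58786 = 10413763542.

10413763542


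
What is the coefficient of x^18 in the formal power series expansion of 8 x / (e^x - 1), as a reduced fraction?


The exponential generating function for Bernoulli numbers is
x / (e^x - 1) = sum_{k>=0} B_k x^k / k!.
So the coefficient of x^18 in 8 x / (e^x - 1) is 8 B_18 / 18!.
Computing: B_18 = 43867/798, 18! = 6402373705728000, giving
8 * 43867/798 / 6402373705728000 = 43867/638636777146368000.

43867/638636777146368000


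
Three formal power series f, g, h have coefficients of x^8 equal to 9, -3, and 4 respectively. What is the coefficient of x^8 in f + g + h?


Series addition is componentwise:
9 + -3 + 4
= 10

10


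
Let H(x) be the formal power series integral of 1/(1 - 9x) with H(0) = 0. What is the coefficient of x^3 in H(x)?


1/(1 - 9x) = sum_{k>=0} 9^k x^k. Integrating termwise with H(0) = 0:
H(x) = sum_{k>=0} 9^k x^(k+1) / (k+1) = sum_{m>=1} 9^(m-1) x^m / m.
For m = 3: 9^2/3 = 81/3 = 27.

27


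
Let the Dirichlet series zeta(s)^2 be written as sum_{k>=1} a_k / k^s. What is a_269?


The Dirichlet convolution of the constant function 1 with itself gives (1 * 1)(k) = sum_{d | k} 1 = d(k), the number of positive divisors of k.
Since zeta(s) = sum_{k>=1} 1/k^s, we have zeta(s)^2 = sum_{k>=1} d(k)/k^s, so a_k = d(k).
For k = 269: the divisors are 1, 269.
Count = 2.

2


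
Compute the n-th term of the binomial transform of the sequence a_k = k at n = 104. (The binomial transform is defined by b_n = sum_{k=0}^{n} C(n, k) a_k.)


With a_k = k, b_n = sum_{k=0}^{n} C(n, k) k. Using k * C(n, k) = n * C(n-1, k-1) gives b_n = n * sum_{k>=1} C(n-1, k-1) = n * 2^(n-1).
For n = 104: 104 * 2^103 = 104 * 10141204801825835211973625643008 = 1054685299389886862045257066872832.

1054685299389886862045257066872832


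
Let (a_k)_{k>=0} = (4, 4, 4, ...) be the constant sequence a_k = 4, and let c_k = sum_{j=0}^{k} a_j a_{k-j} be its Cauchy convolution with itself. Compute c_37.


Since a_j = 4 for all j >= 0, the convolution sum becomes
c_k = sum_{j=0}^{k} 4 * 4 = 16 * (k + 1).
Equivalently, the generating function of (a_k) is 4/(1 - x) and its square is 16/(1 - x)^2 = sum_{k>=0} 16(k + 1) x^k.
For k = 37: 16 * 38 = 608.

608


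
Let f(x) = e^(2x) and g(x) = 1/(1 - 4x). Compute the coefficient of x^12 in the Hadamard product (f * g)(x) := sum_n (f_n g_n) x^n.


Expanding: f_k = 2^k/k! (from e^(2x)) and g_k = 4^k (from 1/(1 - 4x)). So the Hadamard coefficient (f * g)_k = 2^k 4^k / k! = (8)^k / k!.
For k = 12: 8^12/12! = 68719476736/479001600 = 67108864/467775.

67108864/467775


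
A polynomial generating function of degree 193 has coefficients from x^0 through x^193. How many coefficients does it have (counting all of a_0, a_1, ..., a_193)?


A polynomial of degree 193 takes the form a_0 + a_1 x + ... + a_193 x^193.
The number of coefficients is 193 + 1 = 194.

194


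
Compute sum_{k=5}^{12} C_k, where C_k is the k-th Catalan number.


C_5 through C_12: 42, 132, 429, 1430, 4862, 16796, 58786, 208012
Sum = 42 + 132 + 429 + 1430 + 4862 + 16796 + 58786 + 208012
= 290489

290489


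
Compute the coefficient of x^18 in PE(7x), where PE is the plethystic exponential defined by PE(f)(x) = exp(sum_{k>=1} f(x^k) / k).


With f(x) = 7x, the exponent is sum_{k>=1} 7 x^k / k = 7 * (-ln(1 - x)). Exponentiating:
PE(7x) = exp(-7 ln(1 - x)) = 1/(1 - x)^7.
By the negative binomial expansion, [x^n] 1/(1 - x)^7 = C(n + 6, 6).
For n = 18: C(24, 6) = 134596.

134596


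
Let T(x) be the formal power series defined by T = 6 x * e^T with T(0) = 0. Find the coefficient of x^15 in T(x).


Apply the Lagrange inversion formula: if T = 6 x * phi(T) with phi(t) = e^t, then
[x^n] T = 6^n * (1/n) [t^(n-1)] phi(t)^n = 6^n * (1/n) [t^(n-1)] e^(n t) = 6^n * (1/n) * n^(n-1) / (n-1)! = 6^n * n^(n-1) / n!.
When c = 1 this is the Cayley count of rooted labeled trees on n vertices, divided by n!.
For n = 15: 6^15 * 15^14 / 15! = 470184984576 * 29192926025390625/1307674368000 = 73549358458593750000/7007.

73549358458593750000/7007


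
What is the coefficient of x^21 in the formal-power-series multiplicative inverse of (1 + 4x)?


The inverse is 1/(1 + 4x). Apply the geometric identity 1/(1 - y) = sum_{k>=0} y^k with y = -4x:
1/(1 + 4x) = sum_{k>=0} (-4)^k x^k.
So the coefficient of x^21 is (-4)^21 = -4398046511104.

-4398046511104


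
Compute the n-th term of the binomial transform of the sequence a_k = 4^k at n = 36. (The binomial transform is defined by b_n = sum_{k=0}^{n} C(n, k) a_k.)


With a_k = 4^k, b_n = sum_{k=0}^{n} C(n, k) 4^k = (1 + 4)^n by the binomial theorem.
For n = 36: (1 + 4)^36 = 5^36 = 14551915228366851806640625.

14551915228366851806640625


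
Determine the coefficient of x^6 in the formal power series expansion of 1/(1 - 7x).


The geometric series identity gives 1/(1 - c x) = sum_{k>=0} c^k x^k, so the coefficient of x^k is c^k.
Here c = 7 and k = 6.
Computing: 7^6 = 117649

117649


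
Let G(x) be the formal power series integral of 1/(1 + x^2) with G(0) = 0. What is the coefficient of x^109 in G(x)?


1/(1 + x^2) = sum_{j>=0} (-1)^j x^(2j). Integrating termwise with G(0) = 0:
G(x) = sum_{j>=0} (-1)^j x^(2j+1) / (2j+1) = arctan(x).
Only odd powers are nonzero. For x^109 write 109 = 2*54 + 1, giving
(-1)^54 / 109 = 1/109 = 1/109.

1/109


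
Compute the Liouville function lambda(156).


The Liouville function is lambda(k) = (-1)^Omega(k), where Omega(k) counts the prime factors of k with multiplicity.
Factoring: 156 = 2 * 2 * 3 * 13, so Omega(156) = 4.
lambda(156) = (-1)^4 = 1.

1


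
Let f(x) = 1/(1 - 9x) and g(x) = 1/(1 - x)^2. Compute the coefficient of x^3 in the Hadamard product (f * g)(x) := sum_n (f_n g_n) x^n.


f has coefficients f_k = 9^k. For g = 1/(1 - x)^2 the coefficient is g_k = C(k + 1, 1) = k + 1. The Hadamard coefficient is (f * g)_k = 9^k * (k + 1).
For k = 3: 9^3 * 4 = 729 * 4 = 2916.

2916


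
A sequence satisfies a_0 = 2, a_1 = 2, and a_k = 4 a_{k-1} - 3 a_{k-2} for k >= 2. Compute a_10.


The characteristic equation is t^2 - 4 t + 3 = 0, with roots r_1 = 3 and r_2 = 1 (so c_1 = r_1 + r_2, c_2 = -r_1 r_2 as required).
One can use the closed form a_n = A r_1^n + B r_2^n, but direct iteration is more reliable:
a_0 = 2, a_1 = 2, a_2 = 2, a_3 = 2, a_4 = 2, a_5 = 2, a_6 = 2, a_7 = 2, a_8 = 2, a_9 = 2, a_10 = 2.
So a_10 = 2.

2


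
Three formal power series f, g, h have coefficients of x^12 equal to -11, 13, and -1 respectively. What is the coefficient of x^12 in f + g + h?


Series addition is componentwise:
-11 + 13 + -1
= 1

1


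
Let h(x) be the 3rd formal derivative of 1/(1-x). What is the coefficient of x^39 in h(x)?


Differentiating 3 times: d^3/dx^3 [1/(1-x)] = 3!/(1-x)^4.
The expansion 1/(1-x)^4 = sum_{k>=0} C(k+3, 3) x^k, so the coefficient of x^n in 3!/(1-x)^4 is 3! * C(n+3, 3).
For n = 39: 6 * C(42, 3) = 6 * 11480 = 68880

68880


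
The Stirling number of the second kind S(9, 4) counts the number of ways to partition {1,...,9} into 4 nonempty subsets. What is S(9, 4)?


Using the explicit formula S(n,k) = (1/k!) sum_{j=0}^{k} (-1)^(k-j) C(k,j) j^n:
S(9, 4) = 7770
Equivalently, S(n,k) is n! times the coefficient of x^n in the EGF (e^x - 1)^k / k!.

7770


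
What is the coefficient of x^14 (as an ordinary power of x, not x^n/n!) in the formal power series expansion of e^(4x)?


The exponential series is e^y = sum_{k>=0} y^k / k!. Substituting y = 4x gives
e^(4x) = sum_{k>=0} 4^k x^k / k!.
So the coefficient of x^n is a^n/n! with a = 4, n = 14:
4^14 / 14! = 268435456/87178291200 = 131072/42567525

131072/42567525


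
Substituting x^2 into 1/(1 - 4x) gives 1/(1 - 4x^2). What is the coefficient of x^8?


The coefficient of x^(2m) in 1/(1 - 4x^2) is 4^m.
With n = 8 = 2*4, the coefficient is 4^4 = 256.

256


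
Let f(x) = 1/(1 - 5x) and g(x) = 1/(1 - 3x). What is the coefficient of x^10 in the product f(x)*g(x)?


The coefficient of x^n in f*g is the Cauchy product: sum_{k=0}^{n} a^k * b^(n-k).
With a=5, b=3, n=10:
sum_{k=0}^{10} 5^k * 3^(10-k)
= 24325489

24325489


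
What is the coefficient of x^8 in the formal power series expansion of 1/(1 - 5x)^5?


The general identity 1/(1 - c x)^r = sum_{k>=0} c^k C(k + r - 1, r - 1) x^k follows by substituting y = c x into 1/(1 - y)^r = sum_{k>=0} C(k + r - 1, r - 1) y^k.
For c = 5, r = 5, k = 8:
5^8 * C(12, 4) = 390625 * 495 = 193359375.

193359375


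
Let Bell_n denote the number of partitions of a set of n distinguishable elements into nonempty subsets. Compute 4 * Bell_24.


Bell_24 can be computed from the Bell triangle or from Dobinski's identity Bell_n = (1/e) * sum_{k>=0} k^n / k!.
Computing Bell_24 = 445958869294805289.
Then 4 * 445958869294805289 = 1783835477179221156.

1783835477179221156


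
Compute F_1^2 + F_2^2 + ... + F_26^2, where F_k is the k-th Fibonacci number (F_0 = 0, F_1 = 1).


There is a standard identity sum_{k=0}^{N} F_k^2 = F_N * F_{N+1} (proved inductively from the telescoping relation F_k^2 = F_k F_{k+1} - F_{k-1} F_k). Then
sum_{k=1}^{26} F_k^2 = F_26 F_27 - F_0 F_1.
Computing: F_26 = 121393, F_27 = 196418, F_0 = 0, F_1 = 1.
Sum = 121393 * 196418 - 0 * 1 = 23843770274.

23843770274


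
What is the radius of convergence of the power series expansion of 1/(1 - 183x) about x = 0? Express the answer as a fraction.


Expanding 1/(1 - 183x) = sum_{k>=0} 183^k x^k, the series converges when |183x| < 1, i.e., |x| < 1/183.
So the radius of convergence is 1/183 = 1/183.

1/183


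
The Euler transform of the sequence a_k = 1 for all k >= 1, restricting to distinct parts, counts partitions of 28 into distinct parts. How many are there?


Partitions of 28 into distinct parts can be computed via generating function.
Product (1+x)(1+x^2)(1+x^3)...
The coefficient of x^28 = 222

222


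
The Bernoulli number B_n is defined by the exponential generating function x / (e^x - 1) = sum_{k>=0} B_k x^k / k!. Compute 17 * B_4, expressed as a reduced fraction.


Bernoulli numbers can also be computed recursively via B_0 = 1 and sum_{j=0}^{m} C(m+1, j) B_j = 0 for m >= 1. Odd-index Bernoulli numbers vanish for k >= 3.
Computing B_4 = -1/30, so 17 * B_4 = 17 * -1/30 = -17/30.

-17/30


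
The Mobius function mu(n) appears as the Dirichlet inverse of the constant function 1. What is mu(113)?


113 = 113 (all distinct primes).
mu(113) = (-1)^1 = -1

-1


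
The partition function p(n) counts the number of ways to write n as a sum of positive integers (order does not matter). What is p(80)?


Using the generating function prod_{k>=1} 1/(1-x^k), we compute p(80).
By dynamic programming over parts 1 through 80:
p(80) = 15796476

15796476


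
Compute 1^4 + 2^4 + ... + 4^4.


This power sum has a closed form given by Faulhaber's formula
sum_{k=1}^{m} k^p = (1 / (p + 1)) * sum_{j=0}^{p} C(p + 1, j) B_j m^(p + 1 - j),
but for small m direct computation is fastest:
1 + 16 + 81 + 256 = 354.

354


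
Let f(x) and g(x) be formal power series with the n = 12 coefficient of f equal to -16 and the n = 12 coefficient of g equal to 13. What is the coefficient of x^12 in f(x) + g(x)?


Addition of formal power series is termwise.
The coefficient of x^12 in f + g = -16 + 13
= -3

-3


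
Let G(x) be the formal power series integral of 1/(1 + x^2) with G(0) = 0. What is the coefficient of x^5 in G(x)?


1/(1 + x^2) = sum_{j>=0} (-1)^j x^(2j). Integrating termwise with G(0) = 0:
G(x) = sum_{j>=0} (-1)^j x^(2j+1) / (2j+1) = arctan(x).
Only odd powers are nonzero. For x^5 write 5 = 2*2 + 1, giving
(-1)^2 / 5 = 1/5 = 1/5.

1/5


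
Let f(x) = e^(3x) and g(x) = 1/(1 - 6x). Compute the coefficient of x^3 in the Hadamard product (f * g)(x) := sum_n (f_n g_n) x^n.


Expanding: f_k = 3^k/k! (from e^(3x)) and g_k = 6^k (from 1/(1 - 6x)). So the Hadamard coefficient (f * g)_k = 3^k 6^k / k! = (18)^k / k!.
For k = 3: 18^3/3! = 5832/6 = 972.

972


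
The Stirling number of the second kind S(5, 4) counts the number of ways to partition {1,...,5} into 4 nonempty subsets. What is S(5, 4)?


Using the explicit formula S(n,k) = (1/k!) sum_{j=0}^{k} (-1)^(k-j) C(k,j) j^n:
S(5, 4) = 10
Equivalently, S(n,k) is n! times the coefficient of x^n in the EGF (e^x - 1)^k / k!.

10


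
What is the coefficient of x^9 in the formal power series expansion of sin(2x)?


The Maclaurin series is sin(t) = sum_{k>=0} (-1)^k t^(2k+1) / (2k+1)!, so substituting t = 2x, only odd powers of x are nonzero, with coefficient of x^(2k+1) equal to (-1)^k 2^(2k+1) / (2k+1)!.
Write 9 = 2*4 + 1, giving the coefficient (-1)^4 * 2^9 / 9! = 512/362880 = 4/2835.

4/2835


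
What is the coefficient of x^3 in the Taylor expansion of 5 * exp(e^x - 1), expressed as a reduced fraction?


exp(e^x - 1) = sum_{k>=0} Bell_k x^k / k!, where Bell_k is the k-th Bell number.
So the coefficient of x^3 is 5 * Bell_3 / 3!.
Computing: Bell_3 = 5 and 3! = 6, giving
5 * 5/6 = 25/6.

25/6


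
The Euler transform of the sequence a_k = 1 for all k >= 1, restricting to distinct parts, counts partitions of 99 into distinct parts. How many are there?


Partitions of 99 into distinct parts can be computed via generating function.
Product (1+x)(1+x^2)(1+x^3)...
The coefficient of x^99 = 409174

409174


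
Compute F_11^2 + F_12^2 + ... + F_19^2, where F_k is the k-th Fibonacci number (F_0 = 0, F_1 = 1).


There is a standard identity sum_{k=0}^{N} F_k^2 = F_N * F_{N+1} (proved inductively from the telescoping relation F_k^2 = F_k F_{k+1} - F_{k-1} F_k). Then
sum_{k=11}^{19} F_k^2 = F_19 F_20 - F_10 F_11.
Computing: F_19 = 4181, F_20 = 6765, F_10 = 55, F_11 = 89.
Sum = 4181 * 6765 - 55 * 89 = 28279570.

28279570


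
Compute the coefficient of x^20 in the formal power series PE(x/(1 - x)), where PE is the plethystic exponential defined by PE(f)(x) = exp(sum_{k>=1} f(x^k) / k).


For f(x) = x/(1 - x) we have
sum_{k>=1} f(x^k) / k = sum_{k>=1} (1/k) * x^k / (1 - x^k) = sum_{k, m >= 1} x^(k m) / k,
which after exponentiating simplifies to
PE(x/(1 - x)) = prod_{k>=1} 1 / (1 - x^k).
This is the generating function for the partition function p(n), so the coefficient of x^20 is p(20).
Computing p(20) by dynamic programming over parts 1, 2, ..., 20: p(20) = 627.

627


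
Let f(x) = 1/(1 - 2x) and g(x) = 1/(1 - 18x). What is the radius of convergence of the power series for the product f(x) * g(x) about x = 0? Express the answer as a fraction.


The radius of 1/(1 - 2x) is 1/2 (nearest singularity at x = 1/2), and the radius of 1/(1 - 18x) is 1/18.
The product f(x)*g(x) = 1/((1 - 2x)(1 - 18x)) has singularities at both 1/2 and 1/18, so its radius of convergence is the distance to the nearest one:
min(1/2, 1/18) = 1/18.

1/18


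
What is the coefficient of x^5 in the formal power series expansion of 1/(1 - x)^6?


The expansion 1/(1 - x)^r = sum_{k>=0} C(k + r - 1, r - 1) x^k follows from the multiset / negative-binomial theorem (or from repeated differentiation of the geometric series).
For r = 6 and k = 5:
C(10, 5) = 3628800 / (120 * 120) = 252.

252


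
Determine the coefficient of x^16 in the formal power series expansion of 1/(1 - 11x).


The geometric series identity gives 1/(1 - c x) = sum_{k>=0} c^k x^k, so the coefficient of x^k is c^k.
Here c = 11 and k = 16.
Computing: 11^16 = 45949729863572161

45949729863572161


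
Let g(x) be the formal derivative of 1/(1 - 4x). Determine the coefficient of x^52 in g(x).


Differentiate termwise: d/dx sum_{k>=0} 4^k x^k = sum_{k>=1} k 4^k x^(k-1) = sum_{j>=0} (j+1) 4^(j+1) x^j.
Equivalently, d/dx [1/(1 - 4x)] = 4/(1 - 4x)^2.
For j = 52: 53 * 4^53 = 53 * 81129638414606681695789005144064 = 4299870835974154129876817272635392.

4299870835974154129876817272635392


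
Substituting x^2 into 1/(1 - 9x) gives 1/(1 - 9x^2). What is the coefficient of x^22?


The coefficient of x^(2m) in 1/(1 - 9x^2) is 9^m.
With n = 22 = 2*11, the coefficient is 9^11 = 31381059609.

31381059609


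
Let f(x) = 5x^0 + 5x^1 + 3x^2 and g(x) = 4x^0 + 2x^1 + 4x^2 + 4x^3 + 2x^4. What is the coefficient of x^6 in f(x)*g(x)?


Cauchy product at x^6:
3*2
= 6

6


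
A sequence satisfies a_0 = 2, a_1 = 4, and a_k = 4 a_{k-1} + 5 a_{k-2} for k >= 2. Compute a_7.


The characteristic equation is t^2 - 4 t - 5 = 0, with roots r_1 = 5 and r_2 = -1 (so c_1 = r_1 + r_2, c_2 = -r_1 r_2 as required).
One can use the closed form a_n = A r_1^n + B r_2^n, but direct iteration is more reliable:
a_0 = 2, a_1 = 4, a_2 = 26, a_3 = 124, a_4 = 626, a_5 = 3124, a_6 = 15626, a_7 = 78124.
So a_7 = 78124.

78124


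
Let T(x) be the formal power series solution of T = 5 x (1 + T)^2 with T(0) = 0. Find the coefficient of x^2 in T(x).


Apply the Lagrange inversion formula: if T = 5 x * phi(T) with phi(t) = (1 + t)^2, then [x^n] T = 5^n * (1/n) [t^(n-1)] phi(t)^n = 5^n * (1/n) [t^(n-1)] (1 + t)^(2n) = 5^n * (1/n) C(2n, n-1).
Using the identity C(2n, n-1) = C(2n, n) * n / (n+1), the unscaled factor equals C(2n, n) / (n+1) = C_n, the n-th Catalan number.
For n = 2: C_2 = C(4, 2) / 3 = 6/3 = 2.
With the 5^2 = 25 factor, the coefficient is 25 * 2 = 50.

50


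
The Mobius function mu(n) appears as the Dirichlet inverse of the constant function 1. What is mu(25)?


25 has a squared prime factor, so mu(25) = 0.
Factorization reveals a repeated prime.

0


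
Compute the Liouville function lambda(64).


The Liouville function is lambda(k) = (-1)^Omega(k), where Omega(k) counts the prime factors of k with multiplicity.
Factoring: 64 = 2 * 2 * 2 * 2 * 2 * 2, so Omega(64) = 6.
lambda(64) = (-1)^6 = 1.

1


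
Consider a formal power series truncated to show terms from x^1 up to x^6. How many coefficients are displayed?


From x^1 to x^6 inclusive, the count is 6 - 1 + 1 = 6.

6


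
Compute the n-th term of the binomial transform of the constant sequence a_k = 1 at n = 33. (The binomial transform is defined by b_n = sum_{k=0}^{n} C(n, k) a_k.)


With a_k = 1 for all k, b_n = sum_{k=0}^{n} C(n, k) = 2^n by the binomial theorem.
For n = 33: 2^33 = 8589934592.

8589934592


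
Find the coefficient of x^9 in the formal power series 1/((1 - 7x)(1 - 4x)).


By partial fractions or Cauchy convolution:
The coefficient equals sum_{k=0}^{9} 7^k * 4^(9-k).
= 93808891

93808891


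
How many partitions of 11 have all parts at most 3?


Using the generating function (1-x)^(-1)(1-x^2)^(-1)(1-x^3)^(-1),
the coefficient of x^11 counts these restricted partitions.
Result = 16

16


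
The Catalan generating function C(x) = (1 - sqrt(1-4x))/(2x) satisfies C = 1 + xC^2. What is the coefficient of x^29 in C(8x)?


Substituting x -> 8x scales the n-th coefficient by 8^n, so [x^29] C(8x) = 8^29 * C_29.
C_29 = C(2*29, 29)/(30) = 30067266499541040/30 = 1002242216651368.
So 8^29 * 1002242216651368 = 154742504910672534362390528 * 1002242216651368 = 155089471131857638828353377202691641442304.

155089471131857638828353377202691641442304


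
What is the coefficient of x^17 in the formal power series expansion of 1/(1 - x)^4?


The negative binomial / multiset identity is
1/(1 - x)^r = sum_{k>=0} C(k + r - 1, r - 1) x^k.
Here r = 4 and k = 17, so the coefficient is
C(17 + 3, 3) = C(20, 3)
= 1140

1140


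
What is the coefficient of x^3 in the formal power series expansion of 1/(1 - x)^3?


The expansion 1/(1 - x)^r = sum_{k>=0} C(k + r - 1, r - 1) x^k follows from the multiset / negative-binomial theorem (or from repeated differentiation of the geometric series).
For r = 3 and k = 3:
C(5, 2) = 120 / (2 * 6) = 10.

10


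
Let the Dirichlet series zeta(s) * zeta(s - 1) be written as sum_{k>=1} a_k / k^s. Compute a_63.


Convolution gives a_k = sum_{d | k} d * 1 = sum_{d | k} d = sigma(k), the sum of positive divisors of k.
For k = 63, the divisors are 1, 3, 7, 9, 21, 63, so
sigma(63) = 1 + 3 + 7 + 9 + 21 + 63 = 104.

104


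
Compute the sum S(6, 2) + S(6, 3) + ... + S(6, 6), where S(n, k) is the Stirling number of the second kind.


By definition, S(n, k) counts partitions of an n-set into exactly k nonempty blocks.
Computing row n = 6 for k = 2..6:
S(6, k): 31, 90, 65, 15, 1
Sum = 202.

202


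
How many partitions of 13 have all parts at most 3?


Using the generating function (1-x)^(-1)(1-x^2)^(-1)(1-x^3)^(-1),
the coefficient of x^13 counts these restricted partitions.
Result = 21

21


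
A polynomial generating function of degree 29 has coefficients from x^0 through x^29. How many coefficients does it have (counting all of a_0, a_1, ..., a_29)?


A polynomial of degree 29 takes the form a_0 + a_1 x + ... + a_29 x^29.
The number of coefficients is 29 + 1 = 30.

30


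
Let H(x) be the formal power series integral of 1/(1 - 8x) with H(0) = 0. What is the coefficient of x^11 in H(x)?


1/(1 - 8x) = sum_{k>=0} 8^k x^k. Integrating termwise with H(0) = 0:
H(x) = sum_{k>=0} 8^k x^(k+1) / (k+1) = sum_{m>=1} 8^(m-1) x^m / m.
For m = 11: 8^10/11 = 1073741824/11 = 1073741824/11.

1073741824/11


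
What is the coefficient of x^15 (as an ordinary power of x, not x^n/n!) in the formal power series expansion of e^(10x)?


The exponential series is e^y = sum_{k>=0} y^k / k!. Substituting y = 10x gives
e^(10x) = sum_{k>=0} 10^k x^k / k!.
So the coefficient of x^n is a^n/n! with a = 10, n = 15:
10^15 / 15! = 1000000000000000/1307674368000 = 3906250000/5108103

3906250000/5108103


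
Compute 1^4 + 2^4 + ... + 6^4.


This power sum has a closed form given by Faulhaber's formula
sum_{k=1}^{m} k^p = (1 / (p + 1)) * sum_{j=0}^{p} C(p + 1, j) B_j m^(p + 1 - j),
but for small m direct computation is fastest:
1 + 16 + 81 + 256 + 625 + 1296 = 2275.

2275


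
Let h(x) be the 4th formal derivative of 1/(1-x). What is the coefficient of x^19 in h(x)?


Differentiating 4 times: d^4/dx^4 [1/(1-x)] = 4!/(1-x)^5.
The expansion 1/(1-x)^5 = sum_{k>=0} C(k+4, 4) x^k, so the coefficient of x^n in 4!/(1-x)^5 is 4! * C(n+4, 4).
For n = 19: 24 * C(23, 4) = 24 * 8855 = 212520

212520


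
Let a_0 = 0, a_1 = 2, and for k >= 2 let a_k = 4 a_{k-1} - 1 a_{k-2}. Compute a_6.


Iterating the recurrence forward:
a_0 = 0
a_1 = 2
a_2 = 4*2 - 1*0 = 8
a_3 = 4*8 - 1*2 = 30
a_4 = 4*30 - 1*8 = 112
a_5 = 4*112 - 1*30 = 418
a_6 = 4*418 - 1*112 = 1560
So a_6 = 1560.

1560


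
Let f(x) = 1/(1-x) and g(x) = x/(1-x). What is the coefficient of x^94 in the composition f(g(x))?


First simplify the composition: f(g(x)) = 1/(1 - x/(1-x)) = (1-x)/((1-x) - x) = (1-x)/(1-2x).
Now extract the coefficient. Write (1-x)/(1-2x) = 1/(1-2x) - x/(1-2x).
The coefficient of x^n in 1/(1-2x) is 2^n, and in x/(1-2x) is 2^(n-1) (for n >= 1).
So the coefficient of x^94 is 2^94 - 2^93 = 19807040628566084398385987584 - 9903520314283042199192993792 = 9903520314283042199192993792.

9903520314283042199192993792


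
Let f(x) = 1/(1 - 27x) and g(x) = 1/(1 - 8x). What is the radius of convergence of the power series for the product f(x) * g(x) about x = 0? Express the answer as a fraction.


The radius of 1/(1 - 27x) is 1/27 (nearest singularity at x = 1/27), and the radius of 1/(1 - 8x) is 1/8.
The product f(x)*g(x) = 1/((1 - 27x)(1 - 8x)) has singularities at both 1/27 and 1/8, so its radius of convergence is the distance to the nearest one:
min(1/27, 1/8) = 1/27.

1/27


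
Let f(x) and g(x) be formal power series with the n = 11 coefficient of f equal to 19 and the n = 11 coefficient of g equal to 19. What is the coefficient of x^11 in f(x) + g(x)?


Addition of formal power series is termwise.
The coefficient of x^11 in f + g = 19 + 19
= 38

38


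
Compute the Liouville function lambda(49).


The Liouville function is lambda(k) = (-1)^Omega(k), where Omega(k) counts the prime factors of k with multiplicity.
Factoring: 49 = 7 * 7, so Omega(49) = 2.
lambda(49) = (-1)^2 = 1.

1


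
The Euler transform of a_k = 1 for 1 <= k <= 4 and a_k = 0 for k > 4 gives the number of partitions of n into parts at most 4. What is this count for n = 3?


Partitions of 3 into parts at most 4:
Using generating function (1-x)^(-1)(1-x^2)^(-1)...(1-x^4)^(-1),
the coefficient of x^3 = 3

3


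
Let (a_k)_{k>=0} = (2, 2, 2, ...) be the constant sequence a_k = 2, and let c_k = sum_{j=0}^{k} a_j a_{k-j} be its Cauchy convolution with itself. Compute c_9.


Since a_j = 2 for all j >= 0, the convolution sum becomes
c_k = sum_{j=0}^{k} 2 * 2 = 4 * (k + 1).
Equivalently, the generating function of (a_k) is 2/(1 - x) and its square is 4/(1 - x)^2 = sum_{k>=0} 4(k + 1) x^k.
For k = 9: 4 * 10 = 40.

40
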